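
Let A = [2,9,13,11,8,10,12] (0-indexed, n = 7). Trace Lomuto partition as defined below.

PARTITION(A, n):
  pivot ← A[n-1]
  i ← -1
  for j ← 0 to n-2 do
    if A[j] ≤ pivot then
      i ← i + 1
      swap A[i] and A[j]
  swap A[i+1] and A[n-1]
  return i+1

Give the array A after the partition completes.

[2,9,11,8,10,12,13]

pivot=12, i=-1
j=0: 2≤12, i=0, swap(0,0) ⇒ [2,9,13,11,8,10,12]
j=1: 9≤12, i=1, swap(1,1) ⇒ [2,9,13,11,8,10,12]
j=2: 13>12, skip
j=3: 11≤12, i=2, swap(2,3) ⇒ [2,9,11,13,8,10,12]
j=4: 8≤12, i=3, swap(3,4) ⇒ [2,9,11,8,13,10,12]
j=5: 10≤12, i=4, swap(4,5) ⇒ [2,9,11,8,10,13,12]
swap(5,6) ⇒ [2,9,11,8,10,12,13]; return 5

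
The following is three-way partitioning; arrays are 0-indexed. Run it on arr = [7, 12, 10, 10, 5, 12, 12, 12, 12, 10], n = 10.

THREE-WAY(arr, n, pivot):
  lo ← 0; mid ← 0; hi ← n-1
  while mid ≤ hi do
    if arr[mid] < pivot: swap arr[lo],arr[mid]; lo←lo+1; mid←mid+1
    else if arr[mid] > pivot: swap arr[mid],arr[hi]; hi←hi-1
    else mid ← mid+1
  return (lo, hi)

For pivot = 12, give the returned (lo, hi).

lo=0 mid=0 hi=9
7<12: swap(0,0), lo=1 mid=1 ⇒ [7, 12, 10, 10, 5, 12, 12, 12, 12, 10]
12=12: mid=2
10<12: swap(1,2), lo=2 mid=3 ⇒ [7, 10, 12, 10, 5, 12, 12, 12, 12, 10]
10<12: swap(2,3), lo=3 mid=4 ⇒ [7, 10, 10, 12, 5, 12, 12, 12, 12, 10]
5<12: swap(3,4), lo=4 mid=5 ⇒ [7, 10, 10, 5, 12, 12, 12, 12, 12, 10]
12=12: mid=6
12=12: mid=7
12=12: mid=8
12=12: mid=9
10<12: swap(4,9), lo=5 mid=10 ⇒ [7, 10, 10, 5, 10, 12, 12, 12, 12, 12]
done. lo=5 hi=9; arr=[7, 10, 10, 5, 10, 12, 12, 12, 12, 12]

(5, 9)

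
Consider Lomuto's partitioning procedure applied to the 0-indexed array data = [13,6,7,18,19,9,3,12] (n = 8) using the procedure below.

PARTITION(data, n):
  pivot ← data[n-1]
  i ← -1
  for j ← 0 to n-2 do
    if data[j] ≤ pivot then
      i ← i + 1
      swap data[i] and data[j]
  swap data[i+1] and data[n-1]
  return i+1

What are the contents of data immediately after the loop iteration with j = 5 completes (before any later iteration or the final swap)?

pivot=12, i=-1
j=0: 13>12, skip
j=1: 6≤12, i=0, swap(0,1) ⇒ [6,13,7,18,19,9,3,12]
j=2: 7≤12, i=1, swap(1,2) ⇒ [6,7,13,18,19,9,3,12]
j=3: 18>12, skip
j=4: 19>12, skip
j=5: 9≤12, i=2, swap(2,5) ⇒ [6,7,9,18,19,13,3,12]
(after j=5) data = [6,7,9,18,19,13,3,12]

[6,7,9,18,19,13,3,12]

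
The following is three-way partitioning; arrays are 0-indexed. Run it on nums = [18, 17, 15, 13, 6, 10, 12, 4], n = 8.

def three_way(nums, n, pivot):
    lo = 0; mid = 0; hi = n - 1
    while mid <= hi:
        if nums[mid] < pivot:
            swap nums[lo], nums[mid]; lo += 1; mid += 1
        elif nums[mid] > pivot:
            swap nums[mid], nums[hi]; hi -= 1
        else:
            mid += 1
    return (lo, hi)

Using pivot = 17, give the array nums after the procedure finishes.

pivot = 17; lo=0, mid=0, hi=7
nums[mid]=18>17: swap nums[0],nums[7]; hi=6 → [4, 17, 15, 13, 6, 10, 12, 18]
nums[mid]=4<17: swap nums[0],nums[0]; lo=1,mid=1 → [4, 17, 15, 13, 6, 10, 12, 18]
nums[mid]=17=17: mid=2
nums[mid]=15<17: swap nums[1],nums[2]; lo=2,mid=3 → [4, 15, 17, 13, 6, 10, 12, 18]
nums[mid]=13<17: swap nums[2],nums[3]; lo=3,mid=4 → [4, 15, 13, 17, 6, 10, 12, 18]
nums[mid]=6<17: swap nums[3],nums[4]; lo=4,mid=5 → [4, 15, 13, 6, 17, 10, 12, 18]
nums[mid]=10<17: swap nums[4],nums[5]; lo=5,mid=6 → [4, 15, 13, 6, 10, 17, 12, 18]
nums[mid]=12<17: swap nums[5],nums[6]; lo=6,mid=7 → [4, 15, 13, 6, 10, 12, 17, 18]
end: lo=6, hi=6; nums = [4, 15, 13, 6, 10, 12, 17, 18]

[4, 15, 13, 6, 10, 12, 17, 18]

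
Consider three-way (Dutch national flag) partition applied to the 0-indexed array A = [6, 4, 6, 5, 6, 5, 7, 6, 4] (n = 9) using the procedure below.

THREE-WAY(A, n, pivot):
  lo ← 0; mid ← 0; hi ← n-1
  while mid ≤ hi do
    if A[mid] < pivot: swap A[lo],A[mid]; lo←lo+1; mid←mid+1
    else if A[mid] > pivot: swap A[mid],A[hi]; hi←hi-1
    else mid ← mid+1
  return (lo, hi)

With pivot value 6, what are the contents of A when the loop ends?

pivot = 6; lo=0, mid=0, hi=8
A[mid]=6=6: mid=1
A[mid]=4<6: swap A[0],A[1]; lo=1,mid=2 → [4, 6, 6, 5, 6, 5, 7, 6, 4]
A[mid]=6=6: mid=3
A[mid]=5<6: swap A[1],A[3]; lo=2,mid=4 → [4, 5, 6, 6, 6, 5, 7, 6, 4]
A[mid]=6=6: mid=5
A[mid]=5<6: swap A[2],A[5]; lo=3,mid=6 → [4, 5, 5, 6, 6, 6, 7, 6, 4]
A[mid]=7>6: swap A[6],A[8]; hi=7 → [4, 5, 5, 6, 6, 6, 4, 6, 7]
A[mid]=4<6: swap A[3],A[6]; lo=4,mid=7 → [4, 5, 5, 4, 6, 6, 6, 6, 7]
A[mid]=6=6: mid=8
end: lo=4, hi=7; A = [4, 5, 5, 4, 6, 6, 6, 6, 7]

[4, 5, 5, 4, 6, 6, 6, 6, 7]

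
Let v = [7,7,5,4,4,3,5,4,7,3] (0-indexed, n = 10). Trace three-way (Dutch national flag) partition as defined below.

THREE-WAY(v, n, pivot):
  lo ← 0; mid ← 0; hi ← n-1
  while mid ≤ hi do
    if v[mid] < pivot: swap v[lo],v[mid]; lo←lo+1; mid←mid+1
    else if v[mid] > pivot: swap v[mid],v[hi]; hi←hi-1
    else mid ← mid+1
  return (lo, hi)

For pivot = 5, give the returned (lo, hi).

lo=0 mid=0 hi=9
7>5: swap(0,9), hi=8 ⇒ [3,7,5,4,4,3,5,4,7,7]
3<5: swap(0,0), lo=1 mid=1 ⇒ [3,7,5,4,4,3,5,4,7,7]
7>5: swap(1,8), hi=7 ⇒ [3,7,5,4,4,3,5,4,7,7]
7>5: swap(1,7), hi=6 ⇒ [3,4,5,4,4,3,5,7,7,7]
4<5: swap(1,1), lo=2 mid=2 ⇒ [3,4,5,4,4,3,5,7,7,7]
5=5: mid=3
4<5: swap(2,3), lo=3 mid=4 ⇒ [3,4,4,5,4,3,5,7,7,7]
4<5: swap(3,4), lo=4 mid=5 ⇒ [3,4,4,4,5,3,5,7,7,7]
3<5: swap(4,5), lo=5 mid=6 ⇒ [3,4,4,4,3,5,5,7,7,7]
5=5: mid=7
done. lo=5 hi=6; v=[3,4,4,4,3,5,5,7,7,7]

(5, 6)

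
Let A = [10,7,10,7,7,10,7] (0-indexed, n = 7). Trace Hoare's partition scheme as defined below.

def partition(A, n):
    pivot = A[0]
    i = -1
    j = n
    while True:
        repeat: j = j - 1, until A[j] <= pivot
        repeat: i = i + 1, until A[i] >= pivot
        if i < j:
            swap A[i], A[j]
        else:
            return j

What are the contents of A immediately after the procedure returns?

pivot=10
j stops at 6 (7), i stops at 0 (10); swap ⇒ [7,7,10,7,7,10,10]
j stops at 5 (10), i stops at 2 (10); swap ⇒ [7,7,10,7,7,10,10]
j stops at 4, i stops at 5; i≥j ⇒ return 4. A=[7,7,10,7,7,10,10]

[7,7,10,7,7,10,10]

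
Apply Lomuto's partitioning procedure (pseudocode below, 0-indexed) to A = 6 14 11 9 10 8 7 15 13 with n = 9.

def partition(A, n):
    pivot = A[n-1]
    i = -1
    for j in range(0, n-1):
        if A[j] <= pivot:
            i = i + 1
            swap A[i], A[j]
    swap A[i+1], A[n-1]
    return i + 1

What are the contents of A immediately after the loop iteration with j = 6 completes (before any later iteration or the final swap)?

6 11 9 10 8 7 14 15 13

pivot=13, i=-1
j=0: 6≤13, i=0, swap(0,0) ⇒ 6 14 11 9 10 8 7 15 13
j=1: 14>13, skip
j=2: 11≤13, i=1, swap(1,2) ⇒ 6 11 14 9 10 8 7 15 13
j=3: 9≤13, i=2, swap(2,3) ⇒ 6 11 9 14 10 8 7 15 13
j=4: 10≤13, i=3, swap(3,4) ⇒ 6 11 9 10 14 8 7 15 13
j=5: 8≤13, i=4, swap(4,5) ⇒ 6 11 9 10 8 14 7 15 13
j=6: 7≤13, i=5, swap(5,6) ⇒ 6 11 9 10 8 7 14 15 13
(after j=6) A = 6 11 9 10 8 7 14 15 13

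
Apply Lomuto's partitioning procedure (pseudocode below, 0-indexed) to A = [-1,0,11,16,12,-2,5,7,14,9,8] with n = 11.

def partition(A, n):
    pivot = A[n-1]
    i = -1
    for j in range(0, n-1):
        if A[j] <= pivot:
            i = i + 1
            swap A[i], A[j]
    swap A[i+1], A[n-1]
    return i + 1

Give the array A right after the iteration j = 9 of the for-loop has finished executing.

[-1,0,-2,5,7,11,16,12,14,9,8]

pivot = A[10] = 8; i = -1
j=0: A[0]=-1 ≤ 8 → i=0, swap A[0],A[0] (no change) → [-1,0,11,16,12,-2,5,7,14,9,8]
j=1: A[1]=0 ≤ 8 → i=1, swap A[1],A[1] (no change) → [-1,0,11,16,12,-2,5,7,14,9,8]
j=2: A[2]=11 > 8 → no swap
j=3: A[3]=16 > 8 → no swap
j=4: A[4]=12 > 8 → no swap
j=5: A[5]=-2 ≤ 8 → i=2, swap A[2],A[5] → [-1,0,-2,16,12,11,5,7,14,9,8]
j=6: A[6]=5 ≤ 8 → i=3, swap A[3],A[6] → [-1,0,-2,5,12,11,16,7,14,9,8]
j=7: A[7]=7 ≤ 8 → i=4, swap A[4],A[7] → [-1,0,-2,5,7,11,16,12,14,9,8]
j=8: A[8]=14 > 8 → no swap
j=9: A[9]=9 > 8 → no swap
(after j=9) A = [-1,0,-2,5,7,11,16,12,14,9,8]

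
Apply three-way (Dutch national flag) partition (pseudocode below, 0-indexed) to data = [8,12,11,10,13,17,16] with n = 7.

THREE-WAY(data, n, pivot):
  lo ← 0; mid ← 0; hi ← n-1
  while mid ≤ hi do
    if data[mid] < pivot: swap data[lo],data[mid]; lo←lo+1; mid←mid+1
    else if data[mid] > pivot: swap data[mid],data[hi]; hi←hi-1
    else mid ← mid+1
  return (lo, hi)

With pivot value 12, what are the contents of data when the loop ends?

pivot = 12; lo=0, mid=0, hi=6
data[mid]=8<12: swap data[0],data[0]; lo=1,mid=1 → [8,12,11,10,13,17,16]
data[mid]=12=12: mid=2
data[mid]=11<12: swap data[1],data[2]; lo=2,mid=3 → [8,11,12,10,13,17,16]
data[mid]=10<12: swap data[2],data[3]; lo=3,mid=4 → [8,11,10,12,13,17,16]
data[mid]=13>12: swap data[4],data[6]; hi=5 → [8,11,10,12,16,17,13]
data[mid]=16>12: swap data[4],data[5]; hi=4 → [8,11,10,12,17,16,13]
data[mid]=17>12: swap data[4],data[4]; hi=3 → [8,11,10,12,17,16,13]
end: lo=3, hi=3; data = [8,11,10,12,17,16,13]

[8,11,10,12,17,16,13]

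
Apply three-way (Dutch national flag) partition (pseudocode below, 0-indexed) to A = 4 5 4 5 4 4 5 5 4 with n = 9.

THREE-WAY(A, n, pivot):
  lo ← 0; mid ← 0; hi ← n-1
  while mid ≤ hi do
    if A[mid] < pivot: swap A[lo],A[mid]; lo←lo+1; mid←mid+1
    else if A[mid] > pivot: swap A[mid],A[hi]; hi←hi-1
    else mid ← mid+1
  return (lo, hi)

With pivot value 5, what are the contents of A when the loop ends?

lo=0 mid=0 hi=8
4<5: swap(0,0), lo=1 mid=1 ⇒ 4 5 4 5 4 4 5 5 4
5=5: mid=2
4<5: swap(1,2), lo=2 mid=3 ⇒ 4 4 5 5 4 4 5 5 4
5=5: mid=4
4<5: swap(2,4), lo=3 mid=5 ⇒ 4 4 4 5 5 4 5 5 4
4<5: swap(3,5), lo=4 mid=6 ⇒ 4 4 4 4 5 5 5 5 4
5=5: mid=7
5=5: mid=8
4<5: swap(4,8), lo=5 mid=9 ⇒ 4 4 4 4 4 5 5 5 5
done. lo=5 hi=8; A=4 4 4 4 4 5 5 5 5

4 4 4 4 4 5 5 5 5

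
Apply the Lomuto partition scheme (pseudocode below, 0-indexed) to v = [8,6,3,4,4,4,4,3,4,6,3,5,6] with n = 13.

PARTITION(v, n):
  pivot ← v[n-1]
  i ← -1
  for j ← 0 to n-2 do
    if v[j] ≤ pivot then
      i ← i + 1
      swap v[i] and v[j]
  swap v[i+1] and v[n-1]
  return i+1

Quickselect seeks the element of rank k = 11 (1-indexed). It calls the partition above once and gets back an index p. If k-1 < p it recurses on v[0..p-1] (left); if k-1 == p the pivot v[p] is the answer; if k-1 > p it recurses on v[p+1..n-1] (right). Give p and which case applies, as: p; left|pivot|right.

11; left

pivot = v[12] = 6; i = -1
j=0: v[0]=8 > 6 → no swap
j=1: v[1]=6 ≤ 6 → i=0, swap v[0],v[1] → [6,8,3,4,4,4,4,3,4,6,3,5,6]
j=2: v[2]=3 ≤ 6 → i=1, swap v[1],v[2] → [6,3,8,4,4,4,4,3,4,6,3,5,6]
j=3: v[3]=4 ≤ 6 → i=2, swap v[2],v[3] → [6,3,4,8,4,4,4,3,4,6,3,5,6]
j=4: v[4]=4 ≤ 6 → i=3, swap v[3],v[4] → [6,3,4,4,8,4,4,3,4,6,3,5,6]
j=5: v[5]=4 ≤ 6 → i=4, swap v[4],v[5] → [6,3,4,4,4,8,4,3,4,6,3,5,6]
j=6: v[6]=4 ≤ 6 → i=5, swap v[5],v[6] → [6,3,4,4,4,4,8,3,4,6,3,5,6]
j=7: v[7]=3 ≤ 6 → i=6, swap v[6],v[7] → [6,3,4,4,4,4,3,8,4,6,3,5,6]
j=8: v[8]=4 ≤ 6 → i=7, swap v[7],v[8] → [6,3,4,4,4,4,3,4,8,6,3,5,6]
j=9: v[9]=6 ≤ 6 → i=8, swap v[8],v[9] → [6,3,4,4,4,4,3,4,6,8,3,5,6]
j=10: v[10]=3 ≤ 6 → i=9, swap v[9],v[10] → [6,3,4,4,4,4,3,4,6,3,8,5,6]
j=11: v[11]=5 ≤ 6 → i=10, swap v[10],v[11] → [6,3,4,4,4,4,3,4,6,3,5,8,6]
final swap v[11],v[12] → [6,3,4,4,4,4,3,4,6,3,5,6,8]; return 11
p = 11; k-1 = 10 < 11 ⇒ left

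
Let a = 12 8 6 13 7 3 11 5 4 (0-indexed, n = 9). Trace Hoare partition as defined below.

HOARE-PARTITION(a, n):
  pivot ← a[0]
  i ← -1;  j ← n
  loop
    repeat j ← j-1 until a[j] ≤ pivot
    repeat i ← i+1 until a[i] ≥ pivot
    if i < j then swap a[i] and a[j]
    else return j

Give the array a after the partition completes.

pivot = a[0] = 12; i = -1, j = 9
j→8 (a[8]=4≤12), i→0 (a[0]=12≥12); i<j, swap → 4 8 6 13 7 3 11 5 12
j→7 (a[7]=5≤12), i→3 (a[3]=13≥12); i<j, swap → 4 8 6 5 7 3 11 13 12
j→6, i→7; i≥j, return j=6. a = 4 8 6 5 7 3 11 13 12

4 8 6 5 7 3 11 13 12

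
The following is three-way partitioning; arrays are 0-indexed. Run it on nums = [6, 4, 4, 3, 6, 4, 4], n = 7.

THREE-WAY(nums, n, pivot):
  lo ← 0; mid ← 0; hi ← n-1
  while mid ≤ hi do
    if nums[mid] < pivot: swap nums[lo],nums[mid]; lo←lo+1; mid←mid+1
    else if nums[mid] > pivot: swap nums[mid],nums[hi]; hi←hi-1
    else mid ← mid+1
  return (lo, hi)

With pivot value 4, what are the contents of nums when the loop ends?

pivot = 4; lo=0, mid=0, hi=6
nums[mid]=6>4: swap nums[0],nums[6]; hi=5 → [4, 4, 4, 3, 6, 4, 6]
nums[mid]=4=4: mid=1
nums[mid]=4=4: mid=2
nums[mid]=4=4: mid=3
nums[mid]=3<4: swap nums[0],nums[3]; lo=1,mid=4 → [3, 4, 4, 4, 6, 4, 6]
nums[mid]=6>4: swap nums[4],nums[5]; hi=4 → [3, 4, 4, 4, 4, 6, 6]
nums[mid]=4=4: mid=5
end: lo=1, hi=4; nums = [3, 4, 4, 4, 4, 6, 6]

[3, 4, 4, 4, 4, 6, 6]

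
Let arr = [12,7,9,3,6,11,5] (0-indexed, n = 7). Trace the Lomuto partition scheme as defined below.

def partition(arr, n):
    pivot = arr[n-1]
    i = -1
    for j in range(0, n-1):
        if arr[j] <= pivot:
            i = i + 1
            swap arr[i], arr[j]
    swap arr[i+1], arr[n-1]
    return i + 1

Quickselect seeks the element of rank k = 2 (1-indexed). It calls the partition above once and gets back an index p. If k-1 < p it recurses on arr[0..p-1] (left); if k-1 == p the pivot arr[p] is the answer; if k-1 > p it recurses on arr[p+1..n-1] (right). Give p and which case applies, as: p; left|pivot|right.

pivot = arr[6] = 5; i = -1
j=0: arr[0]=12 > 5 → no swap
j=1: arr[1]=7 > 5 → no swap
j=2: arr[2]=9 > 5 → no swap
j=3: arr[3]=3 ≤ 5 → i=0, swap arr[0],arr[3] → [3,7,9,12,6,11,5]
j=4: arr[4]=6 > 5 → no swap
j=5: arr[5]=11 > 5 → no swap
final swap arr[1],arr[6] → [3,5,9,12,6,11,7]; return 1
p = 1; k-1 = 1 == 1 ⇒ pivot

1; pivot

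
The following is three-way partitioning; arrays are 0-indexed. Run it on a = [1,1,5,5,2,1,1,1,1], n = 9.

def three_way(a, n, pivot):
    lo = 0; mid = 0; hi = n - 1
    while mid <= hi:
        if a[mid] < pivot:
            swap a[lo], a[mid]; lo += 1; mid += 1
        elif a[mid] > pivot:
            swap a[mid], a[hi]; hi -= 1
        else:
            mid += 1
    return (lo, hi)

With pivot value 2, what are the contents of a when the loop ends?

[1,1,1,1,1,1,2,5,5]

pivot = 2; lo=0, mid=0, hi=8
a[mid]=1<2: swap a[0],a[0]; lo=1,mid=1 → [1,1,5,5,2,1,1,1,1]
a[mid]=1<2: swap a[1],a[1]; lo=2,mid=2 → [1,1,5,5,2,1,1,1,1]
a[mid]=5>2: swap a[2],a[8]; hi=7 → [1,1,1,5,2,1,1,1,5]
a[mid]=1<2: swap a[2],a[2]; lo=3,mid=3 → [1,1,1,5,2,1,1,1,5]
a[mid]=5>2: swap a[3],a[7]; hi=6 → [1,1,1,1,2,1,1,5,5]
a[mid]=1<2: swap a[3],a[3]; lo=4,mid=4 → [1,1,1,1,2,1,1,5,5]
a[mid]=2=2: mid=5
a[mid]=1<2: swap a[4],a[5]; lo=5,mid=6 → [1,1,1,1,1,2,1,5,5]
a[mid]=1<2: swap a[5],a[6]; lo=6,mid=7 → [1,1,1,1,1,1,2,5,5]
end: lo=6, hi=6; a = [1,1,1,1,1,1,2,5,5]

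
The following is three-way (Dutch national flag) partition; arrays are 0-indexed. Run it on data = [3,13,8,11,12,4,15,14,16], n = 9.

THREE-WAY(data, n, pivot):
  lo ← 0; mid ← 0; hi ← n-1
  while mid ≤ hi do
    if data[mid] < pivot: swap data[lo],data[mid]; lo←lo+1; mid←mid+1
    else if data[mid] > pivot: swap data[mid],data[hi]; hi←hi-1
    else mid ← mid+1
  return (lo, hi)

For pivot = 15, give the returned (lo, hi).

(7, 7)

lo=0 mid=0 hi=8
3<15: swap(0,0), lo=1 mid=1 ⇒ [3,13,8,11,12,4,15,14,16]
13<15: swap(1,1), lo=2 mid=2 ⇒ [3,13,8,11,12,4,15,14,16]
8<15: swap(2,2), lo=3 mid=3 ⇒ [3,13,8,11,12,4,15,14,16]
11<15: swap(3,3), lo=4 mid=4 ⇒ [3,13,8,11,12,4,15,14,16]
12<15: swap(4,4), lo=5 mid=5 ⇒ [3,13,8,11,12,4,15,14,16]
4<15: swap(5,5), lo=6 mid=6 ⇒ [3,13,8,11,12,4,15,14,16]
15=15: mid=7
14<15: swap(6,7), lo=7 mid=8 ⇒ [3,13,8,11,12,4,14,15,16]
16>15: swap(8,8), hi=7 ⇒ [3,13,8,11,12,4,14,15,16]
done. lo=7 hi=7; data=[3,13,8,11,12,4,14,15,16]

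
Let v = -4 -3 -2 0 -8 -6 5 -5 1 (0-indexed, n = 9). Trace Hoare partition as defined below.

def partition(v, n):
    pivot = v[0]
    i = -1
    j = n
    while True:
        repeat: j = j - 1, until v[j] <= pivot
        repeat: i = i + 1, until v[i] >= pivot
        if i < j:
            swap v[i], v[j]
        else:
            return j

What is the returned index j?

pivot = v[0] = -4; i = -1, j = 9
j→7 (v[7]=-5≤-4), i→0 (v[0]=-4≥-4); i<j, swap → -5 -3 -2 0 -8 -6 5 -4 1
j→5 (v[5]=-6≤-4), i→1 (v[1]=-3≥-4); i<j, swap → -5 -6 -2 0 -8 -3 5 -4 1
j→4 (v[4]=-8≤-4), i→2 (v[2]=-2≥-4); i<j, swap → -5 -6 -8 0 -2 -3 5 -4 1
j→2, i→3; i≥j, return j=2. v = -5 -6 -8 0 -2 -3 5 -4 1

2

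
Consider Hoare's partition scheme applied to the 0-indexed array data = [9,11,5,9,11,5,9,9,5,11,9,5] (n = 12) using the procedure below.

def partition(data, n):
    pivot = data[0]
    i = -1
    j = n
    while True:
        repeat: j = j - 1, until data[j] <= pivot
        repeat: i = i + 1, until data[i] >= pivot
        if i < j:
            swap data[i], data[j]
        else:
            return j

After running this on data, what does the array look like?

[5,9,5,5,9,5,9,11,9,11,11,9]

pivot = data[0] = 9; i = -1, j = 12
j→11 (data[11]=5≤9), i→0 (data[0]=9≥9); i<j, swap → [5,11,5,9,11,5,9,9,5,11,9,9]
j→10 (data[10]=9≤9), i→1 (data[1]=11≥9); i<j, swap → [5,9,5,9,11,5,9,9,5,11,11,9]
j→8 (data[8]=5≤9), i→3 (data[3]=9≥9); i<j, swap → [5,9,5,5,11,5,9,9,9,11,11,9]
j→7 (data[7]=9≤9), i→4 (data[4]=11≥9); i<j, swap → [5,9,5,5,9,5,9,11,9,11,11,9]
j→6, i→6; i≥j, return j=6. data = [5,9,5,5,9,5,9,11,9,11,11,9]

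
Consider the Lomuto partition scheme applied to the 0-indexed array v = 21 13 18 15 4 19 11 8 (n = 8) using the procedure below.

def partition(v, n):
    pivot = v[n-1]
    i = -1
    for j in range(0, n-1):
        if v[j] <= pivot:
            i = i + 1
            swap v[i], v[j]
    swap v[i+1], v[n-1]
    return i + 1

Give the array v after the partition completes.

pivot = v[7] = 8; i = -1
j=0: v[0]=21 > 8 → no swap
j=1: v[1]=13 > 8 → no swap
j=2: v[2]=18 > 8 → no swap
j=3: v[3]=15 > 8 → no swap
j=4: v[4]=4 ≤ 8 → i=0, swap v[0],v[4] → 4 13 18 15 21 19 11 8
j=5: v[5]=19 > 8 → no swap
j=6: v[6]=11 > 8 → no swap
final swap v[1],v[7] → 4 8 18 15 21 19 11 13; return 1

4 8 18 15 21 19 11 13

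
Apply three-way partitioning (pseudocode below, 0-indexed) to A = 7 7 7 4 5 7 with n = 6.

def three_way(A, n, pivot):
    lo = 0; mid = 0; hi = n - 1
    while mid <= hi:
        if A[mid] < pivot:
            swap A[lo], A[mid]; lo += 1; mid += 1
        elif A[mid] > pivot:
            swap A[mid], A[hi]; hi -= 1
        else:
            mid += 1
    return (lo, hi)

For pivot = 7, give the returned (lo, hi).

(2, 5)

lo=0 mid=0 hi=5
7=7: mid=1
7=7: mid=2
7=7: mid=3
4<7: swap(0,3), lo=1 mid=4 ⇒ 4 7 7 7 5 7
5<7: swap(1,4), lo=2 mid=5 ⇒ 4 5 7 7 7 7
7=7: mid=6
done. lo=2 hi=5; A=4 5 7 7 7 7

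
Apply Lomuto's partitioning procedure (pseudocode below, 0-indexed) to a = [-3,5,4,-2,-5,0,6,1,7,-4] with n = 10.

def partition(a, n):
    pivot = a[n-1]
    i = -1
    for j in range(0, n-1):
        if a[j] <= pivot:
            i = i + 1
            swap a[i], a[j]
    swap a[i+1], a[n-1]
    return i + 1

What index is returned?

pivot = a[9] = -4; i = -1
j=0: a[0]=-3 > -4 → no swap
j=1: a[1]=5 > -4 → no swap
j=2: a[2]=4 > -4 → no swap
j=3: a[3]=-2 > -4 → no swap
j=4: a[4]=-5 ≤ -4 → i=0, swap a[0],a[4] → [-5,5,4,-2,-3,0,6,1,7,-4]
j=5: a[5]=0 > -4 → no swap
j=6: a[6]=6 > -4 → no swap
j=7: a[7]=1 > -4 → no swap
j=8: a[8]=7 > -4 → no swap
final swap a[1],a[9] → [-5,-4,4,-2,-3,0,6,1,7,5]; return 1

1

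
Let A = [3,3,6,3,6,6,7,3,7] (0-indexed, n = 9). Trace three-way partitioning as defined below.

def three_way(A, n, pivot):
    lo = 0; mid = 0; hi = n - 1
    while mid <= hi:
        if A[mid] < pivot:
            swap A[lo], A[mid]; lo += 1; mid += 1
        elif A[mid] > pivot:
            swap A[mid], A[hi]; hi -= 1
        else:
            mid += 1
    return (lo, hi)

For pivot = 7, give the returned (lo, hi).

lo=0 mid=0 hi=8
3<7: swap(0,0), lo=1 mid=1 ⇒ [3,3,6,3,6,6,7,3,7]
3<7: swap(1,1), lo=2 mid=2 ⇒ [3,3,6,3,6,6,7,3,7]
6<7: swap(2,2), lo=3 mid=3 ⇒ [3,3,6,3,6,6,7,3,7]
3<7: swap(3,3), lo=4 mid=4 ⇒ [3,3,6,3,6,6,7,3,7]
6<7: swap(4,4), lo=5 mid=5 ⇒ [3,3,6,3,6,6,7,3,7]
6<7: swap(5,5), lo=6 mid=6 ⇒ [3,3,6,3,6,6,7,3,7]
7=7: mid=7
3<7: swap(6,7), lo=7 mid=8 ⇒ [3,3,6,3,6,6,3,7,7]
7=7: mid=9
done. lo=7 hi=8; A=[3,3,6,3,6,6,3,7,7]

(7, 8)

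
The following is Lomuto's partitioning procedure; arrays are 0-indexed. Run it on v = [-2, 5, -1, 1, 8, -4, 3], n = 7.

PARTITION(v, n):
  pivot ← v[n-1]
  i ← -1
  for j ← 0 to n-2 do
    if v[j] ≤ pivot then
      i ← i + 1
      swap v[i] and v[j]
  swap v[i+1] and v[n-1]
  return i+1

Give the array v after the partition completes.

[-2, -1, 1, -4, 3, 5, 8]

pivot=3, i=-1
j=0: -2≤3, i=0, swap(0,0) ⇒ [-2, 5, -1, 1, 8, -4, 3]
j=1: 5>3, skip
j=2: -1≤3, i=1, swap(1,2) ⇒ [-2, -1, 5, 1, 8, -4, 3]
j=3: 1≤3, i=2, swap(2,3) ⇒ [-2, -1, 1, 5, 8, -4, 3]
j=4: 8>3, skip
j=5: -4≤3, i=3, swap(3,5) ⇒ [-2, -1, 1, -4, 8, 5, 3]
swap(4,6) ⇒ [-2, -1, 1, -4, 3, 5, 8]; return 4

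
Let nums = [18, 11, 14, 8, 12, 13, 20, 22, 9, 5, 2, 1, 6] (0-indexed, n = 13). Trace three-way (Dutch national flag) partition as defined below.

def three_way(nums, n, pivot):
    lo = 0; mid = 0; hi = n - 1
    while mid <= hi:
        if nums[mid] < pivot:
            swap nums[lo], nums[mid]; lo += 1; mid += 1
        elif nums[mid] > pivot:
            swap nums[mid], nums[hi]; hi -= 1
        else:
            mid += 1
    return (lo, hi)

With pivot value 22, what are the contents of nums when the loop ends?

lo=0 mid=0 hi=12
18<22: swap(0,0), lo=1 mid=1 ⇒ [18, 11, 14, 8, 12, 13, 20, 22, 9, 5, 2, 1, 6]
11<22: swap(1,1), lo=2 mid=2 ⇒ [18, 11, 14, 8, 12, 13, 20, 22, 9, 5, 2, 1, 6]
14<22: swap(2,2), lo=3 mid=3 ⇒ [18, 11, 14, 8, 12, 13, 20, 22, 9, 5, 2, 1, 6]
8<22: swap(3,3), lo=4 mid=4 ⇒ [18, 11, 14, 8, 12, 13, 20, 22, 9, 5, 2, 1, 6]
12<22: swap(4,4), lo=5 mid=5 ⇒ [18, 11, 14, 8, 12, 13, 20, 22, 9, 5, 2, 1, 6]
13<22: swap(5,5), lo=6 mid=6 ⇒ [18, 11, 14, 8, 12, 13, 20, 22, 9, 5, 2, 1, 6]
20<22: swap(6,6), lo=7 mid=7 ⇒ [18, 11, 14, 8, 12, 13, 20, 22, 9, 5, 2, 1, 6]
22=22: mid=8
9<22: swap(7,8), lo=8 mid=9 ⇒ [18, 11, 14, 8, 12, 13, 20, 9, 22, 5, 2, 1, 6]
5<22: swap(8,9), lo=9 mid=10 ⇒ [18, 11, 14, 8, 12, 13, 20, 9, 5, 22, 2, 1, 6]
2<22: swap(9,10), lo=10 mid=11 ⇒ [18, 11, 14, 8, 12, 13, 20, 9, 5, 2, 22, 1, 6]
1<22: swap(10,11), lo=11 mid=12 ⇒ [18, 11, 14, 8, 12, 13, 20, 9, 5, 2, 1, 22, 6]
6<22: swap(11,12), lo=12 mid=13 ⇒ [18, 11, 14, 8, 12, 13, 20, 9, 5, 2, 1, 6, 22]
done. lo=12 hi=12; nums=[18, 11, 14, 8, 12, 13, 20, 9, 5, 2, 1, 6, 22]

[18, 11, 14, 8, 12, 13, 20, 9, 5, 2, 1, 6, 22]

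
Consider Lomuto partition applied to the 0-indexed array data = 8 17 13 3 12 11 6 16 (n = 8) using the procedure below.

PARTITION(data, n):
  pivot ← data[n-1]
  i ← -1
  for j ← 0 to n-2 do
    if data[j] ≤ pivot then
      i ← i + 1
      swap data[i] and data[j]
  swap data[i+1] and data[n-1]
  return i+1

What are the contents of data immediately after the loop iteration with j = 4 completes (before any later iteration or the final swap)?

pivot=16, i=-1
j=0: 8≤16, i=0, swap(0,0) ⇒ 8 17 13 3 12 11 6 16
j=1: 17>16, skip
j=2: 13≤16, i=1, swap(1,2) ⇒ 8 13 17 3 12 11 6 16
j=3: 3≤16, i=2, swap(2,3) ⇒ 8 13 3 17 12 11 6 16
j=4: 12≤16, i=3, swap(3,4) ⇒ 8 13 3 12 17 11 6 16
(after j=4) data = 8 13 3 12 17 11 6 16

8 13 3 12 17 11 6 16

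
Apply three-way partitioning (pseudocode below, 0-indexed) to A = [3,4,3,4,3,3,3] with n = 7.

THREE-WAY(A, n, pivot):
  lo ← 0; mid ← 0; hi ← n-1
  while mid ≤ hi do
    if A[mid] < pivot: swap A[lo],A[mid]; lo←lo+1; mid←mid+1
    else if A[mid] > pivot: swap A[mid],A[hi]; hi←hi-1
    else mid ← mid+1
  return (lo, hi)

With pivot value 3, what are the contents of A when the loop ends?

[3,3,3,3,3,4,4]

pivot = 3; lo=0, mid=0, hi=6
A[mid]=3=3: mid=1
A[mid]=4>3: swap A[1],A[6]; hi=5 → [3,3,3,4,3,3,4]
A[mid]=3=3: mid=2
A[mid]=3=3: mid=3
A[mid]=4>3: swap A[3],A[5]; hi=4 → [3,3,3,3,3,4,4]
A[mid]=3=3: mid=4
A[mid]=3=3: mid=5
end: lo=0, hi=4; A = [3,3,3,3,3,4,4]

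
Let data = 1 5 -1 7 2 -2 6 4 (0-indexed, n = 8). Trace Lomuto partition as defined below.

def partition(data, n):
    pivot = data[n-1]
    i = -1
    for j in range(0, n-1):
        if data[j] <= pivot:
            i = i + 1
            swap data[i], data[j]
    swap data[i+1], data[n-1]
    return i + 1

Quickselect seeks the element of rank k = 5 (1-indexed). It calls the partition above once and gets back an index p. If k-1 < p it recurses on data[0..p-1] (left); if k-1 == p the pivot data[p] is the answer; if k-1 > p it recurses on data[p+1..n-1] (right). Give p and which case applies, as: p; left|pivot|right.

pivot = data[7] = 4; i = -1
j=0: data[0]=1 ≤ 4 → i=0, swap data[0],data[0] (no change) → 1 5 -1 7 2 -2 6 4
j=1: data[1]=5 > 4 → no swap
j=2: data[2]=-1 ≤ 4 → i=1, swap data[1],data[2] → 1 -1 5 7 2 -2 6 4
j=3: data[3]=7 > 4 → no swap
j=4: data[4]=2 ≤ 4 → i=2, swap data[2],data[4] → 1 -1 2 7 5 -2 6 4
j=5: data[5]=-2 ≤ 4 → i=3, swap data[3],data[5] → 1 -1 2 -2 5 7 6 4
j=6: data[6]=6 > 4 → no swap
final swap data[4],data[7] → 1 -1 2 -2 4 7 6 5; return 4
p = 4; k-1 = 4 == 4 ⇒ pivot

4; pivot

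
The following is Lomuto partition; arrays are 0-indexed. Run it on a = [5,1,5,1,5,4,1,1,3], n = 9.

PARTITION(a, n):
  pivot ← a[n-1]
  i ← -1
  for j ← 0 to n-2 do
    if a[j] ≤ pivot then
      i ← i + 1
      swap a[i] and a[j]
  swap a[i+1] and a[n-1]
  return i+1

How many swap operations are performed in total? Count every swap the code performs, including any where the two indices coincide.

pivot = a[8] = 3; i = -1
j=0: a[0]=5 > 3 → no swap
j=1: a[1]=1 ≤ 3 → i=0, swap a[0],a[1] → [1,5,5,1,5,4,1,1,3]
j=2: a[2]=5 > 3 → no swap
j=3: a[3]=1 ≤ 3 → i=1, swap a[1],a[3] → [1,1,5,5,5,4,1,1,3]
j=4: a[4]=5 > 3 → no swap
j=5: a[5]=4 > 3 → no swap
j=6: a[6]=1 ≤ 3 → i=2, swap a[2],a[6] → [1,1,1,5,5,4,5,1,3]
j=7: a[7]=1 ≤ 3 → i=3, swap a[3],a[7] → [1,1,1,1,5,4,5,5,3]
final swap a[4],a[8] → [1,1,1,1,3,4,5,5,5]; return 4

5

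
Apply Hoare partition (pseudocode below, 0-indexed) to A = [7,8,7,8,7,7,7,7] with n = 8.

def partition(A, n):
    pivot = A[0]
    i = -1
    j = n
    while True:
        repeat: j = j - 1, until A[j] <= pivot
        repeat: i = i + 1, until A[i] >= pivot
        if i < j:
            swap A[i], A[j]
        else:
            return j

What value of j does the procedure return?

3

pivot = A[0] = 7; i = -1, j = 8
j→7 (A[7]=7≤7), i→0 (A[0]=7≥7); i<j, swap → [7,8,7,8,7,7,7,7]
j→6 (A[6]=7≤7), i→1 (A[1]=8≥7); i<j, swap → [7,7,7,8,7,7,8,7]
j→5 (A[5]=7≤7), i→2 (A[2]=7≥7); i<j, swap → [7,7,7,8,7,7,8,7]
j→4 (A[4]=7≤7), i→3 (A[3]=8≥7); i<j, swap → [7,7,7,7,8,7,8,7]
j→3, i→4; i≥j, return j=3. A = [7,7,7,7,8,7,8,7]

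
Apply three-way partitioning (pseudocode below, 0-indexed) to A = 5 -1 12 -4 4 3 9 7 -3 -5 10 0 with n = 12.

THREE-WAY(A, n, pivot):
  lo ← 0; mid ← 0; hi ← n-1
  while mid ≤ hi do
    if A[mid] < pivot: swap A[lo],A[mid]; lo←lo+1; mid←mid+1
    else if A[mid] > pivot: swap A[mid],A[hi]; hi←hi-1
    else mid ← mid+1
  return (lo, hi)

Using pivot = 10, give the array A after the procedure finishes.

lo=0 mid=0 hi=11
5<10: swap(0,0), lo=1 mid=1 ⇒ 5 -1 12 -4 4 3 9 7 -3 -5 10 0
-1<10: swap(1,1), lo=2 mid=2 ⇒ 5 -1 12 -4 4 3 9 7 -3 -5 10 0
12>10: swap(2,11), hi=10 ⇒ 5 -1 0 -4 4 3 9 7 -3 -5 10 12
0<10: swap(2,2), lo=3 mid=3 ⇒ 5 -1 0 -4 4 3 9 7 -3 -5 10 12
-4<10: swap(3,3), lo=4 mid=4 ⇒ 5 -1 0 -4 4 3 9 7 -3 -5 10 12
4<10: swap(4,4), lo=5 mid=5 ⇒ 5 -1 0 -4 4 3 9 7 -3 -5 10 12
3<10: swap(5,5), lo=6 mid=6 ⇒ 5 -1 0 -4 4 3 9 7 -3 -5 10 12
9<10: swap(6,6), lo=7 mid=7 ⇒ 5 -1 0 -4 4 3 9 7 -3 -5 10 12
7<10: swap(7,7), lo=8 mid=8 ⇒ 5 -1 0 -4 4 3 9 7 -3 -5 10 12
-3<10: swap(8,8), lo=9 mid=9 ⇒ 5 -1 0 -4 4 3 9 7 -3 -5 10 12
-5<10: swap(9,9), lo=10 mid=10 ⇒ 5 -1 0 -4 4 3 9 7 -3 -5 10 12
10=10: mid=11
done. lo=10 hi=10; A=5 -1 0 -4 4 3 9 7 -3 -5 10 12

5 -1 0 -4 4 3 9 7 -3 -5 10 12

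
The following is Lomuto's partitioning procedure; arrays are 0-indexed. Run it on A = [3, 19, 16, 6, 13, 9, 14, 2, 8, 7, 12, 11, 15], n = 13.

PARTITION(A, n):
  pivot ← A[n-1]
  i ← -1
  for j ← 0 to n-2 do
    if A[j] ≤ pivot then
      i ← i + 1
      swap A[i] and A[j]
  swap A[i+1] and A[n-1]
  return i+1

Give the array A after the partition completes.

pivot = A[12] = 15; i = -1
j=0: A[0]=3 ≤ 15 → i=0, swap A[0],A[0] (no change) → [3, 19, 16, 6, 13, 9, 14, 2, 8, 7, 12, 11, 15]
j=1: A[1]=19 > 15 → no swap
j=2: A[2]=16 > 15 → no swap
j=3: A[3]=6 ≤ 15 → i=1, swap A[1],A[3] → [3, 6, 16, 19, 13, 9, 14, 2, 8, 7, 12, 11, 15]
j=4: A[4]=13 ≤ 15 → i=2, swap A[2],A[4] → [3, 6, 13, 19, 16, 9, 14, 2, 8, 7, 12, 11, 15]
j=5: A[5]=9 ≤ 15 → i=3, swap A[3],A[5] → [3, 6, 13, 9, 16, 19, 14, 2, 8, 7, 12, 11, 15]
j=6: A[6]=14 ≤ 15 → i=4, swap A[4],A[6] → [3, 6, 13, 9, 14, 19, 16, 2, 8, 7, 12, 11, 15]
j=7: A[7]=2 ≤ 15 → i=5, swap A[5],A[7] → [3, 6, 13, 9, 14, 2, 16, 19, 8, 7, 12, 11, 15]
j=8: A[8]=8 ≤ 15 → i=6, swap A[6],A[8] → [3, 6, 13, 9, 14, 2, 8, 19, 16, 7, 12, 11, 15]
j=9: A[9]=7 ≤ 15 → i=7, swap A[7],A[9] → [3, 6, 13, 9, 14, 2, 8, 7, 16, 19, 12, 11, 15]
j=10: A[10]=12 ≤ 15 → i=8, swap A[8],A[10] → [3, 6, 13, 9, 14, 2, 8, 7, 12, 19, 16, 11, 15]
j=11: A[11]=11 ≤ 15 → i=9, swap A[9],A[11] → [3, 6, 13, 9, 14, 2, 8, 7, 12, 11, 16, 19, 15]
final swap A[10],A[12] → [3, 6, 13, 9, 14, 2, 8, 7, 12, 11, 15, 19, 16]; return 10

[3, 6, 13, 9, 14, 2, 8, 7, 12, 11, 15, 19, 16]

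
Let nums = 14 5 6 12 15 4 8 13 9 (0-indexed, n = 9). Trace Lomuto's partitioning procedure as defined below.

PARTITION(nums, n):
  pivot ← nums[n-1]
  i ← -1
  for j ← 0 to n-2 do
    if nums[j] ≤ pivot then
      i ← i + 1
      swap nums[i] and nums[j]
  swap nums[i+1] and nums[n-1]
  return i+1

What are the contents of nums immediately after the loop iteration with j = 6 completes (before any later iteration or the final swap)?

pivot = nums[8] = 9; i = -1
j=0: nums[0]=14 > 9 → no swap
j=1: nums[1]=5 ≤ 9 → i=0, swap nums[0],nums[1] → 5 14 6 12 15 4 8 13 9
j=2: nums[2]=6 ≤ 9 → i=1, swap nums[1],nums[2] → 5 6 14 12 15 4 8 13 9
j=3: nums[3]=12 > 9 → no swap
j=4: nums[4]=15 > 9 → no swap
j=5: nums[5]=4 ≤ 9 → i=2, swap nums[2],nums[5] → 5 6 4 12 15 14 8 13 9
j=6: nums[6]=8 ≤ 9 → i=3, swap nums[3],nums[6] → 5 6 4 8 15 14 12 13 9
(after j=6) nums = 5 6 4 8 15 14 12 13 9

5 6 4 8 15 14 12 13 9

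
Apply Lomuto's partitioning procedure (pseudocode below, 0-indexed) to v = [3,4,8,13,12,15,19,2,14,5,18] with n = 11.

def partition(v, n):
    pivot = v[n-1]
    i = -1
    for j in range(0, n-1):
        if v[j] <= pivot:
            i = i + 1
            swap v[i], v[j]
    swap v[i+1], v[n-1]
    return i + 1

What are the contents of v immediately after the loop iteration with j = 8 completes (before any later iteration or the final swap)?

pivot = v[10] = 18; i = -1
j=0: v[0]=3 ≤ 18 → i=0, swap v[0],v[0] (no change) → [3,4,8,13,12,15,19,2,14,5,18]
j=1: v[1]=4 ≤ 18 → i=1, swap v[1],v[1] (no change) → [3,4,8,13,12,15,19,2,14,5,18]
j=2: v[2]=8 ≤ 18 → i=2, swap v[2],v[2] (no change) → [3,4,8,13,12,15,19,2,14,5,18]
j=3: v[3]=13 ≤ 18 → i=3, swap v[3],v[3] (no change) → [3,4,8,13,12,15,19,2,14,5,18]
j=4: v[4]=12 ≤ 18 → i=4, swap v[4],v[4] (no change) → [3,4,8,13,12,15,19,2,14,5,18]
j=5: v[5]=15 ≤ 18 → i=5, swap v[5],v[5] (no change) → [3,4,8,13,12,15,19,2,14,5,18]
j=6: v[6]=19 > 18 → no swap
j=7: v[7]=2 ≤ 18 → i=6, swap v[6],v[7] → [3,4,8,13,12,15,2,19,14,5,18]
j=8: v[8]=14 ≤ 18 → i=7, swap v[7],v[8] → [3,4,8,13,12,15,2,14,19,5,18]
(after j=8) v = [3,4,8,13,12,15,2,14,19,5,18]

[3,4,8,13,12,15,2,14,19,5,18]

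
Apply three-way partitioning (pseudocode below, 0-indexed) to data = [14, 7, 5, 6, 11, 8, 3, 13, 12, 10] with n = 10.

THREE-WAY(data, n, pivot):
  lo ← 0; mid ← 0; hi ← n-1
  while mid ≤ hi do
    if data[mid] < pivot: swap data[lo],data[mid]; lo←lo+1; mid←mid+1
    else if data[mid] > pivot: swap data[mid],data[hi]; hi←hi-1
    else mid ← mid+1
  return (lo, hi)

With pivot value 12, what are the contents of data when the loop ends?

pivot = 12; lo=0, mid=0, hi=9
data[mid]=14>12: swap data[0],data[9]; hi=8 → [10, 7, 5, 6, 11, 8, 3, 13, 12, 14]
data[mid]=10<12: swap data[0],data[0]; lo=1,mid=1 → [10, 7, 5, 6, 11, 8, 3, 13, 12, 14]
data[mid]=7<12: swap data[1],data[1]; lo=2,mid=2 → [10, 7, 5, 6, 11, 8, 3, 13, 12, 14]
data[mid]=5<12: swap data[2],data[2]; lo=3,mid=3 → [10, 7, 5, 6, 11, 8, 3, 13, 12, 14]
data[mid]=6<12: swap data[3],data[3]; lo=4,mid=4 → [10, 7, 5, 6, 11, 8, 3, 13, 12, 14]
data[mid]=11<12: swap data[4],data[4]; lo=5,mid=5 → [10, 7, 5, 6, 11, 8, 3, 13, 12, 14]
data[mid]=8<12: swap data[5],data[5]; lo=6,mid=6 → [10, 7, 5, 6, 11, 8, 3, 13, 12, 14]
data[mid]=3<12: swap data[6],data[6]; lo=7,mid=7 → [10, 7, 5, 6, 11, 8, 3, 13, 12, 14]
data[mid]=13>12: swap data[7],data[8]; hi=7 → [10, 7, 5, 6, 11, 8, 3, 12, 13, 14]
data[mid]=12=12: mid=8
end: lo=7, hi=7; data = [10, 7, 5, 6, 11, 8, 3, 12, 13, 14]

[10, 7, 5, 6, 11, 8, 3, 12, 13, 14]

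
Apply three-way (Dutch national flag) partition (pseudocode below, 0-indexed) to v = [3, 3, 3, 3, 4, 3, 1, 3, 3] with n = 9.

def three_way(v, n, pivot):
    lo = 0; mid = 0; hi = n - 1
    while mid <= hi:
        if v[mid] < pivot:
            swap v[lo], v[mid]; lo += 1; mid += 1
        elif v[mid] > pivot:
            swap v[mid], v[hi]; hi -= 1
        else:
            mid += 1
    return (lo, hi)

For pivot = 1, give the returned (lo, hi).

(0, 0)

pivot = 1; lo=0, mid=0, hi=8
v[mid]=3>1: swap v[0],v[8]; hi=7 → [3, 3, 3, 3, 4, 3, 1, 3, 3]
v[mid]=3>1: swap v[0],v[7]; hi=6 → [3, 3, 3, 3, 4, 3, 1, 3, 3]
v[mid]=3>1: swap v[0],v[6]; hi=5 → [1, 3, 3, 3, 4, 3, 3, 3, 3]
v[mid]=1=1: mid=1
v[mid]=3>1: swap v[1],v[5]; hi=4 → [1, 3, 3, 3, 4, 3, 3, 3, 3]
v[mid]=3>1: swap v[1],v[4]; hi=3 → [1, 4, 3, 3, 3, 3, 3, 3, 3]
v[mid]=4>1: swap v[1],v[3]; hi=2 → [1, 3, 3, 4, 3, 3, 3, 3, 3]
v[mid]=3>1: swap v[1],v[2]; hi=1 → [1, 3, 3, 4, 3, 3, 3, 3, 3]
v[mid]=3>1: swap v[1],v[1]; hi=0 → [1, 3, 3, 4, 3, 3, 3, 3, 3]
end: lo=0, hi=0; v = [1, 3, 3, 4, 3, 3, 3, 3, 3]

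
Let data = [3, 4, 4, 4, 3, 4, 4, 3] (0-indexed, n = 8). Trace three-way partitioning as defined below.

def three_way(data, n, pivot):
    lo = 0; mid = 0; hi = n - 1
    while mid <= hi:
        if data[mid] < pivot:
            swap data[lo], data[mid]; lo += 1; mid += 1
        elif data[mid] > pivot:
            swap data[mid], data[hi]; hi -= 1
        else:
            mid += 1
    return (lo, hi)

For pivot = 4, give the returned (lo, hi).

(3, 7)

pivot = 4; lo=0, mid=0, hi=7
data[mid]=3<4: swap data[0],data[0]; lo=1,mid=1 → [3, 4, 4, 4, 3, 4, 4, 3]
data[mid]=4=4: mid=2
data[mid]=4=4: mid=3
data[mid]=4=4: mid=4
data[mid]=3<4: swap data[1],data[4]; lo=2,mid=5 → [3, 3, 4, 4, 4, 4, 4, 3]
data[mid]=4=4: mid=6
data[mid]=4=4: mid=7
data[mid]=3<4: swap data[2],data[7]; lo=3,mid=8 → [3, 3, 3, 4, 4, 4, 4, 4]
end: lo=3, hi=7; data = [3, 3, 3, 4, 4, 4, 4, 4]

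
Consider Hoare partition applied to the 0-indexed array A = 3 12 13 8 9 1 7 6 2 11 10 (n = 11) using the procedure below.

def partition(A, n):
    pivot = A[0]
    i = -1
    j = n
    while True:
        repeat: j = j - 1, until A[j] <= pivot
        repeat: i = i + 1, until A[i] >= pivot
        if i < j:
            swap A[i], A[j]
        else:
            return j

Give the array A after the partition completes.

2 1 13 8 9 12 7 6 3 11 10

pivot=3
j stops at 8 (2), i stops at 0 (3); swap ⇒ 2 12 13 8 9 1 7 6 3 11 10
j stops at 5 (1), i stops at 1 (12); swap ⇒ 2 1 13 8 9 12 7 6 3 11 10
j stops at 1, i stops at 2; i≥j ⇒ return 1. A=2 1 13 8 9 12 7 6 3 11 10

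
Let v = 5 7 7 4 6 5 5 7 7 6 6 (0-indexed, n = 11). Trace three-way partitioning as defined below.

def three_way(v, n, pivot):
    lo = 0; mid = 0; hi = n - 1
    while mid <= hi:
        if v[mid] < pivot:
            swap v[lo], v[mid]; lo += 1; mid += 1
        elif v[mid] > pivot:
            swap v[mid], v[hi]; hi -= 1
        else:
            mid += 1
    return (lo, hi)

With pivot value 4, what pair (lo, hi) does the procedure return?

lo=0 mid=0 hi=10
5>4: swap(0,10), hi=9 ⇒ 6 7 7 4 6 5 5 7 7 6 5
6>4: swap(0,9), hi=8 ⇒ 6 7 7 4 6 5 5 7 7 6 5
6>4: swap(0,8), hi=7 ⇒ 7 7 7 4 6 5 5 7 6 6 5
7>4: swap(0,7), hi=6 ⇒ 7 7 7 4 6 5 5 7 6 6 5
7>4: swap(0,6), hi=5 ⇒ 5 7 7 4 6 5 7 7 6 6 5
5>4: swap(0,5), hi=4 ⇒ 5 7 7 4 6 5 7 7 6 6 5
5>4: swap(0,4), hi=3 ⇒ 6 7 7 4 5 5 7 7 6 6 5
6>4: swap(0,3), hi=2 ⇒ 4 7 7 6 5 5 7 7 6 6 5
4=4: mid=1
7>4: swap(1,2), hi=1 ⇒ 4 7 7 6 5 5 7 7 6 6 5
7>4: swap(1,1), hi=0 ⇒ 4 7 7 6 5 5 7 7 6 6 5
done. lo=0 hi=0; v=4 7 7 6 5 5 7 7 6 6 5

(0, 0)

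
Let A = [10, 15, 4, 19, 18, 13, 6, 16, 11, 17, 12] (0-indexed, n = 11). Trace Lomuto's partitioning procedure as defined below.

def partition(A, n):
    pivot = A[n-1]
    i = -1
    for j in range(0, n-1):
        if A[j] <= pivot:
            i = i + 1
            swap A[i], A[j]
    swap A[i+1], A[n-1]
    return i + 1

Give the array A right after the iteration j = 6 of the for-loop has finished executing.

pivot = A[10] = 12; i = -1
j=0: A[0]=10 ≤ 12 → i=0, swap A[0],A[0] (no change) → [10, 15, 4, 19, 18, 13, 6, 16, 11, 17, 12]
j=1: A[1]=15 > 12 → no swap
j=2: A[2]=4 ≤ 12 → i=1, swap A[1],A[2] → [10, 4, 15, 19, 18, 13, 6, 16, 11, 17, 12]
j=3: A[3]=19 > 12 → no swap
j=4: A[4]=18 > 12 → no swap
j=5: A[5]=13 > 12 → no swap
j=6: A[6]=6 ≤ 12 → i=2, swap A[2],A[6] → [10, 4, 6, 19, 18, 13, 15, 16, 11, 17, 12]
(after j=6) A = [10, 4, 6, 19, 18, 13, 15, 16, 11, 17, 12]

[10, 4, 6, 19, 18, 13, 15, 16, 11, 17, 12]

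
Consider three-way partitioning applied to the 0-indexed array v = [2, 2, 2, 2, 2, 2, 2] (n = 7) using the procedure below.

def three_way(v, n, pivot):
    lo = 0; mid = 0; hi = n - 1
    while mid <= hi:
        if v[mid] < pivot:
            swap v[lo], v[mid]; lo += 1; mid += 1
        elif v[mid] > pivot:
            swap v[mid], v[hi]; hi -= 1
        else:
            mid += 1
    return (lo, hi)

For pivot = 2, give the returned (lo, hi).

(0, 6)

pivot = 2; lo=0, mid=0, hi=6
v[mid]=2=2: mid=1
v[mid]=2=2: mid=2
v[mid]=2=2: mid=3
v[mid]=2=2: mid=4
v[mid]=2=2: mid=5
v[mid]=2=2: mid=6
v[mid]=2=2: mid=7
end: lo=0, hi=6; v = [2, 2, 2, 2, 2, 2, 2]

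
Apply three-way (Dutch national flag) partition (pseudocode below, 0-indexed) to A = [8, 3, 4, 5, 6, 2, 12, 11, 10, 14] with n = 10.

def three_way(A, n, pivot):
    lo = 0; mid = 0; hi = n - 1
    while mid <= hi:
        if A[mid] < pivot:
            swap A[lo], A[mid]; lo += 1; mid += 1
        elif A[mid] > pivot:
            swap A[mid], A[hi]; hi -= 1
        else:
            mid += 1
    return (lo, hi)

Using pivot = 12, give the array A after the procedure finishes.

pivot = 12; lo=0, mid=0, hi=9
A[mid]=8<12: swap A[0],A[0]; lo=1,mid=1 → [8, 3, 4, 5, 6, 2, 12, 11, 10, 14]
A[mid]=3<12: swap A[1],A[1]; lo=2,mid=2 → [8, 3, 4, 5, 6, 2, 12, 11, 10, 14]
A[mid]=4<12: swap A[2],A[2]; lo=3,mid=3 → [8, 3, 4, 5, 6, 2, 12, 11, 10, 14]
A[mid]=5<12: swap A[3],A[3]; lo=4,mid=4 → [8, 3, 4, 5, 6, 2, 12, 11, 10, 14]
A[mid]=6<12: swap A[4],A[4]; lo=5,mid=5 → [8, 3, 4, 5, 6, 2, 12, 11, 10, 14]
A[mid]=2<12: swap A[5],A[5]; lo=6,mid=6 → [8, 3, 4, 5, 6, 2, 12, 11, 10, 14]
A[mid]=12=12: mid=7
A[mid]=11<12: swap A[6],A[7]; lo=7,mid=8 → [8, 3, 4, 5, 6, 2, 11, 12, 10, 14]
A[mid]=10<12: swap A[7],A[8]; lo=8,mid=9 → [8, 3, 4, 5, 6, 2, 11, 10, 12, 14]
A[mid]=14>12: swap A[9],A[9]; hi=8 → [8, 3, 4, 5, 6, 2, 11, 10, 12, 14]
end: lo=8, hi=8; A = [8, 3, 4, 5, 6, 2, 11, 10, 12, 14]

[8, 3, 4, 5, 6, 2, 11, 10, 12, 14]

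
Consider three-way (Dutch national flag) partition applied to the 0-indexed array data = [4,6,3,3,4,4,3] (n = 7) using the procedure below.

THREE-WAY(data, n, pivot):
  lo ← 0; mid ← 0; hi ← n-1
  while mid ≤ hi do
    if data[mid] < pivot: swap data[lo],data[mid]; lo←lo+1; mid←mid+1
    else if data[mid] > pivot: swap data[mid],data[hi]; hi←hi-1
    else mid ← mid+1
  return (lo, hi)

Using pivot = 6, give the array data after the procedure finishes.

[4,3,3,4,4,3,6]

lo=0 mid=0 hi=6
4<6: swap(0,0), lo=1 mid=1 ⇒ [4,6,3,3,4,4,3]
6=6: mid=2
3<6: swap(1,2), lo=2 mid=3 ⇒ [4,3,6,3,4,4,3]
3<6: swap(2,3), lo=3 mid=4 ⇒ [4,3,3,6,4,4,3]
4<6: swap(3,4), lo=4 mid=5 ⇒ [4,3,3,4,6,4,3]
4<6: swap(4,5), lo=5 mid=6 ⇒ [4,3,3,4,4,6,3]
3<6: swap(5,6), lo=6 mid=7 ⇒ [4,3,3,4,4,3,6]
done. lo=6 hi=6; data=[4,3,3,4,4,3,6]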